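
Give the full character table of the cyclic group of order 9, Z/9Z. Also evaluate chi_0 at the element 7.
Character table of Z/9Z (irreps indexed chi_0,...,chi_8 with chi_k(m) = zeta_9^(k*m), zeta_9 = exp(2*pi*i/9)):
  irrep \ class  {0} (size 1)  {1} (size 1)    {2} (size 1)    {3} (size 1)    {4} (size 1)    {5} (size 1)    {6} (size 1)    {7} (size 1)    {8} (size 1)  
  chi_0          1             1               1               1               1               1               1               1               1             
  chi_1          1             exp(2*I*pi/9)   exp(4*I*pi/9)   exp(2*I*pi/3)   exp(8*I*pi/9)   exp(-8*I*pi/9)  exp(-2*I*pi/3)  exp(-4*I*pi/9)  exp(-2*I*pi/9)
  chi_2          1             exp(4*I*pi/9)   exp(8*I*pi/9)   exp(-2*I*pi/3)  exp(-2*I*pi/9)  exp(2*I*pi/9)   exp(2*I*pi/3)   exp(-8*I*pi/9)  exp(-4*I*pi/9)
  chi_3          1             exp(2*I*pi/3)   exp(-2*I*pi/3)  1               exp(2*I*pi/3)   exp(-2*I*pi/3)  1               exp(2*I*pi/3)   exp(-2*I*pi/3)
  chi_4          1             exp(8*I*pi/9)   exp(-2*I*pi/9)  exp(2*I*pi/3)   exp(-4*I*pi/9)  exp(4*I*pi/9)   exp(-2*I*pi/3)  exp(2*I*pi/9)   exp(-8*I*pi/9)
  chi_5          1             exp(-8*I*pi/9)  exp(2*I*pi/9)   exp(-2*I*pi/3)  exp(4*I*pi/9)   exp(-4*I*pi/9)  exp(2*I*pi/3)   exp(-2*I*pi/9)  exp(8*I*pi/9) 
  chi_6          1             exp(-2*I*pi/3)  exp(2*I*pi/3)   1               exp(-2*I*pi/3)  exp(2*I*pi/3)   1               exp(-2*I*pi/3)  exp(2*I*pi/3) 
  chi_7          1             exp(-4*I*pi/9)  exp(-8*I*pi/9)  exp(2*I*pi/3)   exp(2*I*pi/9)   exp(-2*I*pi/9)  exp(-2*I*pi/3)  exp(8*I*pi/9)   exp(4*I*pi/9) 
  chi_8          1             exp(-2*I*pi/9)  exp(-4*I*pi/9)  exp(-2*I*pi/3)  exp(-8*I*pi/9)  exp(8*I*pi/9)   exp(2*I*pi/3)   exp(4*I*pi/9)   exp(2*I*pi/9) 

Spot check: chi_0(7) = zeta_9^(0*7) = zeta_9^0 = 1.

Justification: Z/9Z is abelian, so all 9 irreducible complex representations are 1-dimensional. They are given by chi_k(m) = zeta_9^(k*m) for k = 0,...,8. Row orthogonality: sum_m chi_k(m) conj(chi_l(m)) = 9 * [k = l].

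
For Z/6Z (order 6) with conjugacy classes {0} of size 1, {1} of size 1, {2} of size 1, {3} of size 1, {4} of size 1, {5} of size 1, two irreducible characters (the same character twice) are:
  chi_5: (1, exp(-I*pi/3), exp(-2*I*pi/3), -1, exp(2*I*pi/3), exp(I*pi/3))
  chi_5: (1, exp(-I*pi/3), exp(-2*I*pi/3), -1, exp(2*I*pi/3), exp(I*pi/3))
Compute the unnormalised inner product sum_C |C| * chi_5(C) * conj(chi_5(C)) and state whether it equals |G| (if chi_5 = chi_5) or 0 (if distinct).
Sum = 6 = |G| = 6; so <chi_5, chi_5> = 1 (norm-1 confirms irreducibility).

Justification: Compute term by term over conjugacy classes (|C| * chi_5(C) * conj(chi_5(C))):
  1*(1)*conj(1) + 1*(exp(-I*pi/3))*conj(exp(-I*pi/3)) + 1*(exp(-2*I*pi/3))*conj(exp(-2*I*pi/3)) + 1*(-1)*conj(-1) + 1*(exp(2*I*pi/3))*conj(exp(2*I*pi/3)) + 1*(exp(I*pi/3))*conj(exp(I*pi/3))
  = (1) + (1) + (1) + (1) + (1) + (1)
  = 6.
(Exp terms are combined using exp(i*s)*conj(exp(i*t)) = exp(i*(s-t)), and sums of them are collapsed using the identity that for every m > 1 the m distinct m-th roots of unity sum to 0, e.g. 1 + exp(2*I*pi/3) + exp(-2*I*pi/3) = 0.)
Dividing by |G| = 6 gives 6/6 = 1, matching the row-orthogonality relation <chi_5, chi_5> = [chi_5 = chi_5].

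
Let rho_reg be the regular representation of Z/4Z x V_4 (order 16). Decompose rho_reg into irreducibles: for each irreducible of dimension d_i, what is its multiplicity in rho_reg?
Each irreducible V_i of dimension d_i appears with multiplicity d_i, i.e. rho_reg = (direct sum over all irreducibles V_i) d_i V_i. The irreducible dimensions for Z/4Z x V_4 are 1, 1, 1, 1, 1, 1, 1, 1, 1, 1, 1, 1, 1, 1, 1, 1: 16 irreducibles of dimension 1, each with multiplicity 1. Total dimension 16*1*1 = 16 = |G|.

Proof sketch: General theorem: in the regular representation of a finite group G, each irreducible appears with multiplicity equal to its dimension. Check: dim(rho_reg) = sum d_i^2 = 1 + 1 + 1 + 1 + 1 + 1 + 1 + 1 + 1 + 1 + 1 + 1 + 1 + 1 + 1 + 1 = 16 = |G|.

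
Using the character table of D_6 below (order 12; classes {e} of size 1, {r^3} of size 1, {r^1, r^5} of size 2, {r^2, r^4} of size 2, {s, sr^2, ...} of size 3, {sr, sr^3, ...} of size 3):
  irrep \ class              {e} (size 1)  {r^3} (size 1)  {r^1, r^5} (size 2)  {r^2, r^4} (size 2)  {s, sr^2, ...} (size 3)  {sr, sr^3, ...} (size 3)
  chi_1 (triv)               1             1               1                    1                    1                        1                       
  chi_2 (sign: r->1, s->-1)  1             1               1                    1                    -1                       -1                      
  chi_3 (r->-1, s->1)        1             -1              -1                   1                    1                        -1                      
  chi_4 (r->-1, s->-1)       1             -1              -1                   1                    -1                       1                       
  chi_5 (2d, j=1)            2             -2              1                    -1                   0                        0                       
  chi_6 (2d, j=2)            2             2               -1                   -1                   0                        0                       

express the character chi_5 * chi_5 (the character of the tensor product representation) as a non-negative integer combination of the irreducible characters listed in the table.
chi_5 tensor chi_5 = chi_1 + chi_2 + chi_6 (all other irreducibles have multiplicity 0).

Proof sketch: The character of a tensor product is the pointwise product (chi_5 * chi_5)(C) = chi_5(C) * chi_5(C):
  {e}: (2)*(2), {r^3}: (-2)*(-2), {r^1, r^5}: (1)*(1), {r^2, r^4}: (-1)*(-1), {s, sr^2, ...}: (0)*(0), {sr, sr^3, ...}: (0)*(0)
so (chi_5 * chi_5) takes values
  {e} -> 4, {r^3} -> 4, {r^1, r^5} -> 1, {r^2, r^4} -> 1, {s, sr^2, ...} -> 0, {sr, sr^3, ...} -> 0.
Now take the inner product of this character with each irreducible chi from the table, <chi_5*chi_5, chi> = (1/12) sum_C |C| (chi_5*chi_5)(C) conj(chi(C)):
  <chi_5*chi_5, chi_1> = (1/12)[1*(4)*conj(1) + 1*(4)*conj(1) + 2*(1)*conj(1) + 2*(1)*conj(1) + 3*(0)*conj(1) + 3*(0)*conj(1)]
      = (1/12)[(4) + (4) + (2) + (2) + (0) + (0)] = 12/12 = 1
  <chi_5*chi_5, chi_2> = (1/12)[1*(4)*conj(1) + 1*(4)*conj(1) + 2*(1)*conj(1) + 2*(1)*conj(1) + 3*(0)*conj(-1) + 3*(0)*conj(-1)]
      = (1/12)[(4) + (4) + (2) + (2) + (0) + (0)] = 12/12 = 1
  <chi_5*chi_5, chi_3> = (1/12)[1*(4)*conj(1) + 1*(4)*conj(-1) + 2*(1)*conj(-1) + 2*(1)*conj(1) + 3*(0)*conj(1) + 3*(0)*conj(-1)]
      = (1/12)[(4) + (-4) + (-2) + (2) + (0) + (0)] = 0/12 = 0
  <chi_5*chi_5, chi_4> = (1/12)[1*(4)*conj(1) + 1*(4)*conj(-1) + 2*(1)*conj(-1) + 2*(1)*conj(1) + 3*(0)*conj(-1) + 3*(0)*conj(1)]
      = (1/12)[(4) + (-4) + (-2) + (2) + (0) + (0)] = 0/12 = 0
  <chi_5*chi_5, chi_5> = (1/12)[1*(4)*conj(2) + 1*(4)*conj(-2) + 2*(1)*conj(1) + 2*(1)*conj(-1) + 3*(0)*conj(0) + 3*(0)*conj(0)]
      = (1/12)[(8) + (-8) + (2) + (-2) + (0) + (0)] = 0/12 = 0
  <chi_5*chi_5, chi_6> = (1/12)[1*(4)*conj(2) + 1*(4)*conj(2) + 2*(1)*conj(-1) + 2*(1)*conj(-1) + 3*(0)*conj(0) + 3*(0)*conj(0)]
      = (1/12)[(8) + (8) + (-2) + (-2) + (0) + (0)] = 12/12 = 1
Hence the multiplicities are chi_1: 1, chi_2: 1, chi_6: 1. Dimension check: dim(chi_5)*dim(chi_5) = 2*2 = 4 and sum (mult * dim) = 1*1 + 1*1 + 1*2 = 4.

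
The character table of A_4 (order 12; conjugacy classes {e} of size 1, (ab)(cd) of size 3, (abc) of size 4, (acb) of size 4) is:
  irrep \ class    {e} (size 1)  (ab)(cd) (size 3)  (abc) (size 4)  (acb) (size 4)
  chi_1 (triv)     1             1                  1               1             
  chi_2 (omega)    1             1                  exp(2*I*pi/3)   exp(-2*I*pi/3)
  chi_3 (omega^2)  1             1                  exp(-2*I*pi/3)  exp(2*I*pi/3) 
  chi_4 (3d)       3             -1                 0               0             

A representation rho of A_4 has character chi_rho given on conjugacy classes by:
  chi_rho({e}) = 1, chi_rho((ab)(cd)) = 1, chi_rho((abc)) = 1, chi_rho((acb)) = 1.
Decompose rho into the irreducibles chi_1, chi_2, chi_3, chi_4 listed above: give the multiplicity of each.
Multiplicities: chi_1: 1, chi_2: 0, chi_3: 0, chi_4: 0.

Explanation: Use <chi_rho, chi> = (1/|G|) sum_C |C| * chi_rho(C) * conj(chi(C)) with |G| = 12 for each irreducible chi in the table:
  <chi_rho, chi_1> = (1/12)[1*(1)*conj(1) + 3*(1)*conj(1) + 4*(1)*conj(1) + 4*(1)*conj(1)]
      = (1/12)[(1) + (3) + (4) + (4)] = 12/12 = 1
  <chi_rho, chi_2> = (1/12)[1*(1)*conj(1) + 3*(1)*conj(1) + 4*(1)*conj(exp(2*I*pi/3)) + 4*(1)*conj(exp(-2*I*pi/3))]
      = (1/12)[(1) + (3) + (4*exp(-2*I*pi/3)) + (4*exp(2*I*pi/3))] = 0/12 = 0
  <chi_rho, chi_3> = (1/12)[1*(1)*conj(1) + 3*(1)*conj(1) + 4*(1)*conj(exp(-2*I*pi/3)) + 4*(1)*conj(exp(2*I*pi/3))]
      = (1/12)[(1) + (3) + (4*exp(2*I*pi/3)) + (4*exp(-2*I*pi/3))] = 0/12 = 0
  <chi_rho, chi_4> = (1/12)[1*(1)*conj(3) + 3*(1)*conj(-1) + 4*(1)*conj(0) + 4*(1)*conj(0)]
      = (1/12)[(3) + (-3) + (0) + (0)] = 0/12 = 0
(Exp terms are combined using exp(i*s)*conj(exp(i*t)) = exp(i*(s-t)), and sums of them are collapsed using the identity that for every m > 1 the m distinct m-th roots of unity sum to 0, e.g. 1 + exp(2*I*pi/3) + exp(-2*I*pi/3) = 0.)
Dimension check: dim(rho) = sum (mult * dim) = 1*1 + 0*1 + 0*1 + 0*3 = 1 = chi_rho(e) = 1.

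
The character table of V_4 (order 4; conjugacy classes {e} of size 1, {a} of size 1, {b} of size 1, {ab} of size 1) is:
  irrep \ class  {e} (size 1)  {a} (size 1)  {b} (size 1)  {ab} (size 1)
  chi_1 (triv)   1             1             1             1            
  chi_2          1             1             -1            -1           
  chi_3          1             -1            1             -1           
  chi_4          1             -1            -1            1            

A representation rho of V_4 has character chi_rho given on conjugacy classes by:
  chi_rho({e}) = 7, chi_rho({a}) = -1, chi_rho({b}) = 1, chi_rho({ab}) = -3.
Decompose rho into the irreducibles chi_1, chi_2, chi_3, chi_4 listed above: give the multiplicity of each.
Multiplicities: chi_1: 1, chi_2: 2, chi_3: 3, chi_4: 1.

Derivation: Use <chi_rho, chi> = (1/|G|) sum_C |C| * chi_rho(C) * conj(chi(C)) with |G| = 4 for each irreducible chi in the table:
  <chi_rho, chi_1> = (1/4)[1*(7)*conj(1) + 1*(-1)*conj(1) + 1*(1)*conj(1) + 1*(-3)*conj(1)]
      = (1/4)[(7) + (-1) + (1) + (-3)] = 4/4 = 1
  <chi_rho, chi_2> = (1/4)[1*(7)*conj(1) + 1*(-1)*conj(1) + 1*(1)*conj(-1) + 1*(-3)*conj(-1)]
      = (1/4)[(7) + (-1) + (-1) + (3)] = 8/4 = 2
  <chi_rho, chi_3> = (1/4)[1*(7)*conj(1) + 1*(-1)*conj(-1) + 1*(1)*conj(1) + 1*(-3)*conj(-1)]
      = (1/4)[(7) + (1) + (1) + (3)] = 12/4 = 3
  <chi_rho, chi_4> = (1/4)[1*(7)*conj(1) + 1*(-1)*conj(-1) + 1*(1)*conj(-1) + 1*(-3)*conj(1)]
      = (1/4)[(7) + (1) + (-1) + (-3)] = 4/4 = 1
Dimension check: dim(rho) = sum (mult * dim) = 1*1 + 2*1 + 3*1 + 1*1 = 7 = chi_rho(e) = 7.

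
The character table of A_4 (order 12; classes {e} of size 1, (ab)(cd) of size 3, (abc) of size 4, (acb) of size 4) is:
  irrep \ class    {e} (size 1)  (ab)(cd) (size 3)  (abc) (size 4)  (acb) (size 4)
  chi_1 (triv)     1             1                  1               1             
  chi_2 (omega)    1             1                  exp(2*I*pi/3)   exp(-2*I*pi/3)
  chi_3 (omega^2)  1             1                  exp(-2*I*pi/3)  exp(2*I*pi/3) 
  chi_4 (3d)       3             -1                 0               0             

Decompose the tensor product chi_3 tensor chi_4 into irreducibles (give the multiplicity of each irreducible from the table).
chi_3 tensor chi_4 = chi_4 (all other irreducibles have multiplicity 0).

Explanation: The character of a tensor product is the pointwise product (chi_3 * chi_4)(C) = chi_3(C) * chi_4(C):
  {e}: (1)*(3), (ab)(cd): (1)*(-1), (abc): (exp(-2*I*pi/3))*(0), (acb): (exp(2*I*pi/3))*(0)
so (chi_3 * chi_4) takes values
  {e} -> 3, (ab)(cd) -> -1, (abc) -> 0, (acb) -> 0.
Now take the inner product of this character with each irreducible chi from the table, <chi_3*chi_4, chi> = (1/12) sum_C |C| (chi_3*chi_4)(C) conj(chi(C)):
  <chi_3*chi_4, chi_1> = (1/12)[1*(3)*conj(1) + 3*(-1)*conj(1) + 4*(0)*conj(1) + 4*(0)*conj(1)]
      = (1/12)[(3) + (-3) + (0) + (0)] = 0/12 = 0
  <chi_3*chi_4, chi_2> = (1/12)[1*(3)*conj(1) + 3*(-1)*conj(1) + 4*(0)*conj(exp(2*I*pi/3)) + 4*(0)*conj(exp(-2*I*pi/3))]
      = (1/12)[(3) + (-3) + (0) + (0)] = 0/12 = 0
  <chi_3*chi_4, chi_3> = (1/12)[1*(3)*conj(1) + 3*(-1)*conj(1) + 4*(0)*conj(exp(-2*I*pi/3)) + 4*(0)*conj(exp(2*I*pi/3))]
      = (1/12)[(3) + (-3) + (0) + (0)] = 0/12 = 0
  <chi_3*chi_4, chi_4> = (1/12)[1*(3)*conj(3) + 3*(-1)*conj(-1) + 4*(0)*conj(0) + 4*(0)*conj(0)]
      = (1/12)[(9) + (3) + (0) + (0)] = 12/12 = 1
(Exp terms are combined using exp(i*s)*conj(exp(i*t)) = exp(i*(s-t)), and sums of them are collapsed using the identity that for every m > 1 the m distinct m-th roots of unity sum to 0, e.g. 1 + exp(2*I*pi/3) + exp(-2*I*pi/3) = 0.)
Hence the multiplicities are chi_4: 1. Dimension check: dim(chi_3)*dim(chi_4) = 1*3 = 3 and sum (mult * dim) = 1*3 = 3.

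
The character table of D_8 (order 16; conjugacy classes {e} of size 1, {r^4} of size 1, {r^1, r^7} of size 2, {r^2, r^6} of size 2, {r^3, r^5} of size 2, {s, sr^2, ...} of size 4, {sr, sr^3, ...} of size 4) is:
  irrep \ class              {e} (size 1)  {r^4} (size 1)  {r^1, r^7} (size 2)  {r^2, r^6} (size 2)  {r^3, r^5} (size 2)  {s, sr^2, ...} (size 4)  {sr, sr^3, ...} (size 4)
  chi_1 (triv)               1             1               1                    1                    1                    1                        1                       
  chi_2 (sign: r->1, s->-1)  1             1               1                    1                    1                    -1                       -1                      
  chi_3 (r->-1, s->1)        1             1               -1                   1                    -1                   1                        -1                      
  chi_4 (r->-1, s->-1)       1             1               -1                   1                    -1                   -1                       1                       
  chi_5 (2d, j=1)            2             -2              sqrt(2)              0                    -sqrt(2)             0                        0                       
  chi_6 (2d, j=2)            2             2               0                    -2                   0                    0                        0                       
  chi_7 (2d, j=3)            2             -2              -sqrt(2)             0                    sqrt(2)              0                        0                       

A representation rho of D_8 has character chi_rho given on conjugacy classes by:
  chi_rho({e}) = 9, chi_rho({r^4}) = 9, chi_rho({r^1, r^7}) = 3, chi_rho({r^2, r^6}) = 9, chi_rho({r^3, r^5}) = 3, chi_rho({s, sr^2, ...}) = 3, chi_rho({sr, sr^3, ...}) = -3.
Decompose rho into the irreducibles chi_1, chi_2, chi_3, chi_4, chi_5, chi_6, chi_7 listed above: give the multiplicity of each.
Multiplicities: chi_1: 3, chi_2: 3, chi_3: 3, chi_4: 0, chi_5: 0, chi_6: 0, chi_7: 0.

Use <chi_rho, chi> = (1/|G|) sum_C |C| * chi_rho(C) * conj(chi(C)) with |G| = 16 for each irreducible chi in the table:
  <chi_rho, chi_1> = (1/16)[1*(9)*conj(1) + 1*(9)*conj(1) + 2*(3)*conj(1) + 2*(9)*conj(1) + 2*(3)*conj(1) + 4*(3)*conj(1) + 4*(-3)*conj(1)]
      = (1/16)[(9) + (9) + (6) + (18) + (6) + (12) + (-12)] = 48/16 = 3
  <chi_rho, chi_2> = (1/16)[1*(9)*conj(1) + 1*(9)*conj(1) + 2*(3)*conj(1) + 2*(9)*conj(1) + 2*(3)*conj(1) + 4*(3)*conj(-1) + 4*(-3)*conj(-1)]
      = (1/16)[(9) + (9) + (6) + (18) + (6) + (-12) + (12)] = 48/16 = 3
  <chi_rho, chi_3> = (1/16)[1*(9)*conj(1) + 1*(9)*conj(1) + 2*(3)*conj(-1) + 2*(9)*conj(1) + 2*(3)*conj(-1) + 4*(3)*conj(1) + 4*(-3)*conj(-1)]
      = (1/16)[(9) + (9) + (-6) + (18) + (-6) + (12) + (12)] = 48/16 = 3
  <chi_rho, chi_4> = (1/16)[1*(9)*conj(1) + 1*(9)*conj(1) + 2*(3)*conj(-1) + 2*(9)*conj(1) + 2*(3)*conj(-1) + 4*(3)*conj(-1) + 4*(-3)*conj(1)]
      = (1/16)[(9) + (9) + (-6) + (18) + (-6) + (-12) + (-12)] = 0/16 = 0
  <chi_rho, chi_5> = (1/16)[1*(9)*conj(2) + 1*(9)*conj(-2) + 2*(3)*conj(sqrt(2)) + 2*(9)*conj(0) + 2*(3)*conj(-sqrt(2)) + 4*(3)*conj(0) + 4*(-3)*conj(0)]
      = (1/16)[(18) + (-18) + (6*sqrt(2)) + (0) + (-6*sqrt(2)) + (0) + (0)] = 0/16 = 0
  <chi_rho, chi_6> = (1/16)[1*(9)*conj(2) + 1*(9)*conj(2) + 2*(3)*conj(0) + 2*(9)*conj(-2) + 2*(3)*conj(0) + 4*(3)*conj(0) + 4*(-3)*conj(0)]
      = (1/16)[(18) + (18) + (0) + (-36) + (0) + (0) + (0)] = 0/16 = 0
  <chi_rho, chi_7> = (1/16)[1*(9)*conj(2) + 1*(9)*conj(-2) + 2*(3)*conj(-sqrt(2)) + 2*(9)*conj(0) + 2*(3)*conj(sqrt(2)) + 4*(3)*conj(0) + 4*(-3)*conj(0)]
      = (1/16)[(18) + (-18) + (-6*sqrt(2)) + (0) + (6*sqrt(2)) + (0) + (0)] = 0/16 = 0
Dimension check: dim(rho) = sum (mult * dim) = 3*1 + 3*1 + 3*1 + 0*1 + 0*2 + 0*2 + 0*2 = 9 = chi_rho(e) = 9.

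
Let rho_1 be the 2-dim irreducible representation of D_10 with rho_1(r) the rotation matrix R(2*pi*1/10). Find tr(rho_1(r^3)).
chi_{rho_1}(r^3) = 2*cos(2*pi*1*3/10) = 1/2 - sqrt(5)/2

Working: rho_1(r^3) is rotation by angle 2*pi*1*3/10, whose trace is 2*cos(2*pi*1*3/10) = 1/2 - sqrt(5)/2.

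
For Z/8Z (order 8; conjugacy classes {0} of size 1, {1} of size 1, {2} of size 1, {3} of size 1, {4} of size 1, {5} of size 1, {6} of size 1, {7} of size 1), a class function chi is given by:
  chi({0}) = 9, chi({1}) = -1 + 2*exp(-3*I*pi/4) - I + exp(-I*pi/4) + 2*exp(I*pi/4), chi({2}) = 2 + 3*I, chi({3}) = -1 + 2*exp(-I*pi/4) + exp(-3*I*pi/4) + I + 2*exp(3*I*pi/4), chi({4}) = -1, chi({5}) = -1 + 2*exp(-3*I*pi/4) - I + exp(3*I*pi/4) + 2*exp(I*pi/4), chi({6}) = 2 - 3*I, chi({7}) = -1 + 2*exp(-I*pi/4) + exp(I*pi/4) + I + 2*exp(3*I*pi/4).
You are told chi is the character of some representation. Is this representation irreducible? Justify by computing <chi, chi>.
Not irreducible (reducible): <chi, chi> = 15 > 1.

Derivation: <chi, chi> = (1/|G|) sum_C |C| * |chi(C)|^2 = (1/8)[1*|9|^2 + 1*|-1 + 2*exp(-3*I*pi/4) - I + exp(-I*pi/4) + 2*exp(I*pi/4)|^2 + 1*|2 + 3*I|^2 + 1*|-1 + 2*exp(-I*pi/4) + exp(-3*I*pi/4) + I + 2*exp(3*I*pi/4)|^2 + 1*|-1|^2 + 1*|-1 + 2*exp(-3*I*pi/4) - I + exp(3*I*pi/4) + 2*exp(I*pi/4)|^2 + 1*|2 - 3*I|^2 + 1*|-1 + 2*exp(-I*pi/4) + exp(I*pi/4) + I + 2*exp(3*I*pi/4)|^2]
  = (1/8)[(81) + (3) + (13) + (3) + (1) + (3) + (13) + (3)] = 120/8 = 15.
(Exp terms are combined using exp(i*s)*conj(exp(i*t)) = exp(i*(s-t)), and sums of them are collapsed using the identity that for every m > 1 the m distinct m-th roots of unity sum to 0, e.g. 1 + exp(2*I*pi/3) + exp(-2*I*pi/3) = 0.)
A character is irreducible iff <chi, chi> = 1, so this representation is reducible.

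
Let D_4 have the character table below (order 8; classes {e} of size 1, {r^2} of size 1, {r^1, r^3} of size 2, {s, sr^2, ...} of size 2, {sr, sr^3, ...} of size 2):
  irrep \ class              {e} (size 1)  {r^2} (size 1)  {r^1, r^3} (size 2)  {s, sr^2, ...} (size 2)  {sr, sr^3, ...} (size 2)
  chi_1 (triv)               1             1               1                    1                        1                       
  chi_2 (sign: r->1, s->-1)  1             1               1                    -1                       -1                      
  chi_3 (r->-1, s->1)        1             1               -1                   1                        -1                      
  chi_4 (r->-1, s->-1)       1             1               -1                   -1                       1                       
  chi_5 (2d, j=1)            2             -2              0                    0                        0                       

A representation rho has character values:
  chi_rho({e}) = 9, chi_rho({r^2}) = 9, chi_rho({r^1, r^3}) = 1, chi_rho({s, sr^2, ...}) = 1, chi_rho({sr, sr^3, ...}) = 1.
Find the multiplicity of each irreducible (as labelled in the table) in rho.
Multiplicities: chi_1: 3, chi_2: 2, chi_3: 2, chi_4: 2, chi_5: 0.

Why: Use <chi_rho, chi> = (1/|G|) sum_C |C| * chi_rho(C) * conj(chi(C)) with |G| = 8 for each irreducible chi in the table:
  <chi_rho, chi_1> = (1/8)[1*(9)*conj(1) + 1*(9)*conj(1) + 2*(1)*conj(1) + 2*(1)*conj(1) + 2*(1)*conj(1)]
      = (1/8)[(9) + (9) + (2) + (2) + (2)] = 24/8 = 3
  <chi_rho, chi_2> = (1/8)[1*(9)*conj(1) + 1*(9)*conj(1) + 2*(1)*conj(1) + 2*(1)*conj(-1) + 2*(1)*conj(-1)]
      = (1/8)[(9) + (9) + (2) + (-2) + (-2)] = 16/8 = 2
  <chi_rho, chi_3> = (1/8)[1*(9)*conj(1) + 1*(9)*conj(1) + 2*(1)*conj(-1) + 2*(1)*conj(1) + 2*(1)*conj(-1)]
      = (1/8)[(9) + (9) + (-2) + (2) + (-2)] = 16/8 = 2
  <chi_rho, chi_4> = (1/8)[1*(9)*conj(1) + 1*(9)*conj(1) + 2*(1)*conj(-1) + 2*(1)*conj(-1) + 2*(1)*conj(1)]
      = (1/8)[(9) + (9) + (-2) + (-2) + (2)] = 16/8 = 2
  <chi_rho, chi_5> = (1/8)[1*(9)*conj(2) + 1*(9)*conj(-2) + 2*(1)*conj(0) + 2*(1)*conj(0) + 2*(1)*conj(0)]
      = (1/8)[(18) + (-18) + (0) + (0) + (0)] = 0/8 = 0
Dimension check: dim(rho) = sum (mult * dim) = 3*1 + 2*1 + 2*1 + 2*1 + 0*2 = 9 = chi_rho(e) = 9.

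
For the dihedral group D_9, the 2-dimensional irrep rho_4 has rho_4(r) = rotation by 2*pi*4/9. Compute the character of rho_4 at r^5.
chi_{rho_4}(r^5) = 2*cos(2*pi*4*5/9) = 2*cos(40*pi/9)

Derivation: rho_4(r^5) is rotation by angle 2*pi*4*5/9, whose trace is 2*cos(2*pi*4*5/9) = 2*cos(40*pi/9).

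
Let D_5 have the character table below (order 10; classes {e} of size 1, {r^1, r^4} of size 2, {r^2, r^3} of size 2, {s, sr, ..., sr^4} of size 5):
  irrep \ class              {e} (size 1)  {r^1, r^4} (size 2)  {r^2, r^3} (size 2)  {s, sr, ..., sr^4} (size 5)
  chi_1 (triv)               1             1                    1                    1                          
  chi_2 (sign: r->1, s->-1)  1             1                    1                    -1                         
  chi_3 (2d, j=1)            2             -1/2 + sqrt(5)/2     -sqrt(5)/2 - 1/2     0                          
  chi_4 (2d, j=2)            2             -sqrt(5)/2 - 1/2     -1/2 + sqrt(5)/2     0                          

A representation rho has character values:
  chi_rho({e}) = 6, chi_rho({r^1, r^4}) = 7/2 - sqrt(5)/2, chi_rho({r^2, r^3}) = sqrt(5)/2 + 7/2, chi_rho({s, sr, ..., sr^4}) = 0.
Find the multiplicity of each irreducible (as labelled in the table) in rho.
Multiplicities: chi_1: 2, chi_2: 2, chi_3: 0, chi_4: 1.

Use <chi_rho, chi> = (1/|G|) sum_C |C| * chi_rho(C) * conj(chi(C)) with |G| = 10 for each irreducible chi in the table:
  <chi_rho, chi_1> = (1/10)[1*(6)*conj(1) + 2*(7/2 - sqrt(5)/2)*conj(1) + 2*(sqrt(5)/2 + 7/2)*conj(1) + 5*(0)*conj(1)]
      = (1/10)[(6) + (7 - sqrt(5)) + (sqrt(5) + 7) + (0)] = 20/10 = 2
  <chi_rho, chi_2> = (1/10)[1*(6)*conj(1) + 2*(7/2 - sqrt(5)/2)*conj(1) + 2*(sqrt(5)/2 + 7/2)*conj(1) + 5*(0)*conj(-1)]
      = (1/10)[(6) + (7 - sqrt(5)) + (sqrt(5) + 7) + (0)] = 20/10 = 2
  <chi_rho, chi_3> = (1/10)[1*(6)*conj(2) + 2*(7/2 - sqrt(5)/2)*conj(-1/2 + sqrt(5)/2) + 2*(sqrt(5)/2 + 7/2)*conj(-sqrt(5)/2 - 1/2) + 5*(0)*conj(0)]
      = (1/10)[(12) + (-6 + 4*sqrt(5)) + (-4*sqrt(5) - 6) + (0)] = 0/10 = 0
  <chi_rho, chi_4> = (1/10)[1*(6)*conj(2) + 2*(7/2 - sqrt(5)/2)*conj(-sqrt(5)/2 - 1/2) + 2*(sqrt(5)/2 + 7/2)*conj(-1/2 + sqrt(5)/2) + 5*(0)*conj(0)]
      = (1/10)[(12) + (-3*sqrt(5) - 1) + (-1 + 3*sqrt(5)) + (0)] = 10/10 = 1
Dimension check: dim(rho) = sum (mult * dim) = 2*1 + 2*1 + 0*2 + 1*2 = 6 = chi_rho(e) = 6.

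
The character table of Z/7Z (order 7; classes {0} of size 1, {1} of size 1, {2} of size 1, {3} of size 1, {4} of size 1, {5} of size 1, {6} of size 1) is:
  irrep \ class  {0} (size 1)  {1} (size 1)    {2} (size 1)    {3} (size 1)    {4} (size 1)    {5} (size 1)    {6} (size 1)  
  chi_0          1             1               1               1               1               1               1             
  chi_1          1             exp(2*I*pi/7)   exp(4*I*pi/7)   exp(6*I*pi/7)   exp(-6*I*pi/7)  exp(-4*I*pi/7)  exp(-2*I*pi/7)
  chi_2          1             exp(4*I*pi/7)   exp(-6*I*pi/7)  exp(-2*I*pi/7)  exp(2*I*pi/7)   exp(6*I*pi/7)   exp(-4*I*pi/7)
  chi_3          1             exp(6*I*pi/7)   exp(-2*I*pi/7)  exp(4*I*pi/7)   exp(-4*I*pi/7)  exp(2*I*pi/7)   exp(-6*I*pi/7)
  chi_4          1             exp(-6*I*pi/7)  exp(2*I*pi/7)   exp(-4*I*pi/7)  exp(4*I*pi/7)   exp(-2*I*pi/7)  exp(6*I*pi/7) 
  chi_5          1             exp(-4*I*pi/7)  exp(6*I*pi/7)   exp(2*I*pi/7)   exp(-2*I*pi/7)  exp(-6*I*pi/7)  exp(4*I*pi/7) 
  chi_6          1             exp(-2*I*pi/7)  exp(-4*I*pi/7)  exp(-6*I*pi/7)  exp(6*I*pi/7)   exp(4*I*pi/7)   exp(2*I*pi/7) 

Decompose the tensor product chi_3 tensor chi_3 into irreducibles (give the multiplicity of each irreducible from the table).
chi_3 tensor chi_3 = chi_6 (all other irreducibles have multiplicity 0).

Justification: The character of a tensor product is the pointwise product (chi_3 * chi_3)(C) = chi_3(C) * chi_3(C):
  {0}: (1)*(1), {1}: (exp(6*I*pi/7))*(exp(6*I*pi/7)), {2}: (exp(-2*I*pi/7))*(exp(-2*I*pi/7)), {3}: (exp(4*I*pi/7))*(exp(4*I*pi/7)), {4}: (exp(-4*I*pi/7))*(exp(-4*I*pi/7)), {5}: (exp(2*I*pi/7))*(exp(2*I*pi/7)), {6}: (exp(-6*I*pi/7))*(exp(-6*I*pi/7))
so (chi_3 * chi_3) takes values
  {0} -> 1, {1} -> exp(-2*I*pi/7), {2} -> exp(-4*I*pi/7), {3} -> exp(-6*I*pi/7), {4} -> exp(6*I*pi/7), {5} -> exp(4*I*pi/7), {6} -> exp(2*I*pi/7).
Now take the inner product of this character with each irreducible chi from the table, <chi_3*chi_3, chi> = (1/7) sum_C |C| (chi_3*chi_3)(C) conj(chi(C)):
  <chi_3*chi_3, chi_0> = (1/7)[1*(1)*conj(1) + 1*(exp(-2*I*pi/7))*conj(1) + 1*(exp(-4*I*pi/7))*conj(1) + 1*(exp(-6*I*pi/7))*conj(1) + 1*(exp(6*I*pi/7))*conj(1) + 1*(exp(4*I*pi/7))*conj(1) + 1*(exp(2*I*pi/7))*conj(1)]
      = (1/7)[(1) + (exp(-2*I*pi/7)) + (exp(-4*I*pi/7)) + (exp(-6*I*pi/7)) + (exp(6*I*pi/7)) + (exp(4*I*pi/7)) + (exp(2*I*pi/7))] = 0/7 = 0
  <chi_3*chi_3, chi_1> = (1/7)[1*(1)*conj(1) + 1*(exp(-2*I*pi/7))*conj(exp(2*I*pi/7)) + 1*(exp(-4*I*pi/7))*conj(exp(4*I*pi/7)) + 1*(exp(-6*I*pi/7))*conj(exp(6*I*pi/7)) + 1*(exp(6*I*pi/7))*conj(exp(-6*I*pi/7)) + 1*(exp(4*I*pi/7))*conj(exp(-4*I*pi/7)) + 1*(exp(2*I*pi/7))*conj(exp(-2*I*pi/7))]
      = (1/7)[(1) + (exp(-4*I*pi/7)) + (exp(6*I*pi/7)) + (exp(2*I*pi/7)) + (exp(-2*I*pi/7)) + (exp(-6*I*pi/7)) + (exp(4*I*pi/7))] = 0/7 = 0
  <chi_3*chi_3, chi_2> = (1/7)[1*(1)*conj(1) + 1*(exp(-2*I*pi/7))*conj(exp(4*I*pi/7)) + 1*(exp(-4*I*pi/7))*conj(exp(-6*I*pi/7)) + 1*(exp(-6*I*pi/7))*conj(exp(-2*I*pi/7)) + 1*(exp(6*I*pi/7))*conj(exp(2*I*pi/7)) + 1*(exp(4*I*pi/7))*conj(exp(6*I*pi/7)) + 1*(exp(2*I*pi/7))*conj(exp(-4*I*pi/7))]
      = (1/7)[(1) + (exp(-6*I*pi/7)) + (exp(2*I*pi/7)) + (exp(-4*I*pi/7)) + (exp(4*I*pi/7)) + (exp(-2*I*pi/7)) + (exp(6*I*pi/7))] = 0/7 = 0
  <chi_3*chi_3, chi_3> = (1/7)[1*(1)*conj(1) + 1*(exp(-2*I*pi/7))*conj(exp(6*I*pi/7)) + 1*(exp(-4*I*pi/7))*conj(exp(-2*I*pi/7)) + 1*(exp(-6*I*pi/7))*conj(exp(4*I*pi/7)) + 1*(exp(6*I*pi/7))*conj(exp(-4*I*pi/7)) + 1*(exp(4*I*pi/7))*conj(exp(2*I*pi/7)) + 1*(exp(2*I*pi/7))*conj(exp(-6*I*pi/7))]
      = (1/7)[(1) + (exp(6*I*pi/7)) + (exp(-2*I*pi/7)) + (exp(4*I*pi/7)) + (exp(-4*I*pi/7)) + (exp(2*I*pi/7)) + (exp(-6*I*pi/7))] = 0/7 = 0
  <chi_3*chi_3, chi_4> = (1/7)[1*(1)*conj(1) + 1*(exp(-2*I*pi/7))*conj(exp(-6*I*pi/7)) + 1*(exp(-4*I*pi/7))*conj(exp(2*I*pi/7)) + 1*(exp(-6*I*pi/7))*conj(exp(-4*I*pi/7)) + 1*(exp(6*I*pi/7))*conj(exp(4*I*pi/7)) + 1*(exp(4*I*pi/7))*conj(exp(-2*I*pi/7)) + 1*(exp(2*I*pi/7))*conj(exp(6*I*pi/7))]
      = (1/7)[(1) + (exp(4*I*pi/7)) + (exp(-6*I*pi/7)) + (exp(-2*I*pi/7)) + (exp(2*I*pi/7)) + (exp(6*I*pi/7)) + (exp(-4*I*pi/7))] = 0/7 = 0
  <chi_3*chi_3, chi_5> = (1/7)[1*(1)*conj(1) + 1*(exp(-2*I*pi/7))*conj(exp(-4*I*pi/7)) + 1*(exp(-4*I*pi/7))*conj(exp(6*I*pi/7)) + 1*(exp(-6*I*pi/7))*conj(exp(2*I*pi/7)) + 1*(exp(6*I*pi/7))*conj(exp(-2*I*pi/7)) + 1*(exp(4*I*pi/7))*conj(exp(-6*I*pi/7)) + 1*(exp(2*I*pi/7))*conj(exp(4*I*pi/7))]
      = (1/7)[(1) + (exp(2*I*pi/7)) + (exp(4*I*pi/7)) + (exp(6*I*pi/7)) + (exp(-6*I*pi/7)) + (exp(-4*I*pi/7)) + (exp(-2*I*pi/7))] = 0/7 = 0
  <chi_3*chi_3, chi_6> = (1/7)[1*(1)*conj(1) + 1*(exp(-2*I*pi/7))*conj(exp(-2*I*pi/7)) + 1*(exp(-4*I*pi/7))*conj(exp(-4*I*pi/7)) + 1*(exp(-6*I*pi/7))*conj(exp(-6*I*pi/7)) + 1*(exp(6*I*pi/7))*conj(exp(6*I*pi/7)) + 1*(exp(4*I*pi/7))*conj(exp(4*I*pi/7)) + 1*(exp(2*I*pi/7))*conj(exp(2*I*pi/7))]
      = (1/7)[(1) + (1) + (1) + (1) + (1) + (1) + (1)] = 7/7 = 1
(Exp terms are combined using exp(i*s)*conj(exp(i*t)) = exp(i*(s-t)), and sums of them are collapsed using the identity that for every m > 1 the m distinct m-th roots of unity sum to 0, e.g. 1 + exp(2*I*pi/3) + exp(-2*I*pi/3) = 0.)
Hence the multiplicities are chi_6: 1. Dimension check: dim(chi_3)*dim(chi_3) = 1*1 = 1 and sum (mult * dim) = 1*1 = 1.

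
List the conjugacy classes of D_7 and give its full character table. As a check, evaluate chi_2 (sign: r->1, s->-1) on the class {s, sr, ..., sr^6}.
Conjugacy classes: {e} of size 1, {r^1, r^6} of size 2, {r^2, r^5} of size 2, {r^3, r^4} of size 2, {s, sr, ..., sr^6} of size 7.
Character table:
  irrep \ class              {e} (size 1)  {r^1, r^6} (size 2)  {r^2, r^5} (size 2)  {r^3, r^4} (size 2)  {s, sr, ..., sr^6} (size 7)
  chi_1 (triv)               1             1                    1                    1                    1                          
  chi_2 (sign: r->1, s->-1)  1             1                    1                    1                    -1                         
  chi_3 (2d, j=1)            2             2*cos(2*pi/7)        -2*cos(3*pi/7)       -2*cos(pi/7)         0                          
  chi_4 (2d, j=2)            2             -2*cos(3*pi/7)       -2*cos(pi/7)         2*cos(2*pi/7)        0                          
  chi_5 (2d, j=3)            2             -2*cos(pi/7)         2*cos(2*pi/7)        -2*cos(3*pi/7)       0                          

Spot check: chi_2 (sign: r->1, s->-1) on {s, sr, ..., sr^6} = -1.

D_7 has order 2*7 = 14 with 5 conjugacy classes, hence 5 irreducibles. Sum of squared dims 1 + 1 + 4 + 4 + 4 = 14 = |G|. Linear characters come from the abelianisation; the 2-dimensional irreps have character r^k -> 2*cos(2*pi*j*k/7), reflections -> 0.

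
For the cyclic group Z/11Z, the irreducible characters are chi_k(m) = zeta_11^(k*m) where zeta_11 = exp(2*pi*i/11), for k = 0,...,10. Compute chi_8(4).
chi_8(4) = zeta_11^32 = exp(-2*I*pi/11)

Reasoning: chi_8(4) = zeta_11^(8*4) = zeta_11^32. Since zeta_11^11 = 1, this equals zeta_11^10 = exp(2*pi*i*10/11) = exp(-2*I*pi/11).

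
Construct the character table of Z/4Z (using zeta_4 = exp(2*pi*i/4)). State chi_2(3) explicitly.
Character table of Z/4Z (irreps indexed chi_0,...,chi_3 with chi_k(m) = zeta_4^(k*m), zeta_4 = exp(2*pi*i/4)):
  irrep \ class  {0} (size 1)  {1} (size 1)  {2} (size 1)  {3} (size 1)
  chi_0          1             1             1             1           
  chi_1          1             I             -1            -I          
  chi_2          1             -1            1             -1          
  chi_3          1             -I            -1            I           

Spot check: chi_2(3) = zeta_4^(2*3) = zeta_4^6 = -1.

Z/4Z is abelian, so all 4 irreducible complex representations are 1-dimensional. They are given by chi_k(m) = zeta_4^(k*m) for k = 0,...,3. Row orthogonality: sum_m chi_k(m) conj(chi_l(m)) = 4 * [k = l].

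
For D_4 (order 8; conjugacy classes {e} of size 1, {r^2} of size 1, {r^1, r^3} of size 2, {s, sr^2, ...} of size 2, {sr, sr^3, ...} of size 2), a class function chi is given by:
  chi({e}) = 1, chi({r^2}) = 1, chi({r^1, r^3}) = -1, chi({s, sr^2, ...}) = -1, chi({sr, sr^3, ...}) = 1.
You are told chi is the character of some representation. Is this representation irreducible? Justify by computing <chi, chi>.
Irreducible: <chi, chi> = 1.

Argument: <chi, chi> = (1/|G|) sum_C |C| * |chi(C)|^2 = (1/8)[1*|1|^2 + 1*|1|^2 + 2*|-1|^2 + 2*|-1|^2 + 2*|1|^2]
  = (1/8)[(1) + (1) + (2) + (2) + (2)] = 8/8 = 1.
A character is irreducible iff <chi, chi> = 1, so this representation is irreducible.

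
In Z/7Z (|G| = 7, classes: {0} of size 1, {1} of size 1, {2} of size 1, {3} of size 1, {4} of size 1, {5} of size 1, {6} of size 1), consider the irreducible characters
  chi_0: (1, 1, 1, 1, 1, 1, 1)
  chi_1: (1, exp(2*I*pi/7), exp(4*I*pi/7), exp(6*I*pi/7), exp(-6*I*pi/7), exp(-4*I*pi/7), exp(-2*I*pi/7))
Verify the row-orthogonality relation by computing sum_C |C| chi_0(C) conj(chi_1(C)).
Sum = 0; so <chi_0, chi_1> = 0 (distinct irreducibles are orthogonal).

Reasoning: Compute term by term over conjugacy classes (|C| * chi_0(C) * conj(chi_1(C))):
  1*(1)*conj(1) + 1*(1)*conj(exp(2*I*pi/7)) + 1*(1)*conj(exp(4*I*pi/7)) + 1*(1)*conj(exp(6*I*pi/7)) + 1*(1)*conj(exp(-6*I*pi/7)) + 1*(1)*conj(exp(-4*I*pi/7)) + 1*(1)*conj(exp(-2*I*pi/7))
  = (1) + (exp(-2*I*pi/7)) + (exp(-4*I*pi/7)) + (exp(-6*I*pi/7)) + (exp(6*I*pi/7)) + (exp(4*I*pi/7)) + (exp(2*I*pi/7))
  = 0.
(Exp terms are combined using exp(i*s)*conj(exp(i*t)) = exp(i*(s-t)), and sums of them are collapsed using the identity that for every m > 1 the m distinct m-th roots of unity sum to 0, e.g. 1 + exp(2*I*pi/3) + exp(-2*I*pi/3) = 0.)
Dividing by |G| = 7 gives 0/7 = 0, matching the row-orthogonality relation <chi_0, chi_1> = [chi_0 = chi_1].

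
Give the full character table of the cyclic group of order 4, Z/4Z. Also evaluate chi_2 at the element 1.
Character table of Z/4Z (irreps indexed chi_0,...,chi_3 with chi_k(m) = zeta_4^(k*m), zeta_4 = exp(2*pi*i/4)):
  irrep \ class  {0} (size 1)  {1} (size 1)  {2} (size 1)  {3} (size 1)
  chi_0          1             1             1             1           
  chi_1          1             I             -1            -I          
  chi_2          1             -1            1             -1          
  chi_3          1             -I            -1            I           

Spot check: chi_2(1) = zeta_4^(2*1) = zeta_4^2 = -1.

Why: Z/4Z is abelian, so all 4 irreducible complex representations are 1-dimensional. They are given by chi_k(m) = zeta_4^(k*m) for k = 0,...,3. Row orthogonality: sum_m chi_k(m) conj(chi_l(m)) = 4 * [k = l].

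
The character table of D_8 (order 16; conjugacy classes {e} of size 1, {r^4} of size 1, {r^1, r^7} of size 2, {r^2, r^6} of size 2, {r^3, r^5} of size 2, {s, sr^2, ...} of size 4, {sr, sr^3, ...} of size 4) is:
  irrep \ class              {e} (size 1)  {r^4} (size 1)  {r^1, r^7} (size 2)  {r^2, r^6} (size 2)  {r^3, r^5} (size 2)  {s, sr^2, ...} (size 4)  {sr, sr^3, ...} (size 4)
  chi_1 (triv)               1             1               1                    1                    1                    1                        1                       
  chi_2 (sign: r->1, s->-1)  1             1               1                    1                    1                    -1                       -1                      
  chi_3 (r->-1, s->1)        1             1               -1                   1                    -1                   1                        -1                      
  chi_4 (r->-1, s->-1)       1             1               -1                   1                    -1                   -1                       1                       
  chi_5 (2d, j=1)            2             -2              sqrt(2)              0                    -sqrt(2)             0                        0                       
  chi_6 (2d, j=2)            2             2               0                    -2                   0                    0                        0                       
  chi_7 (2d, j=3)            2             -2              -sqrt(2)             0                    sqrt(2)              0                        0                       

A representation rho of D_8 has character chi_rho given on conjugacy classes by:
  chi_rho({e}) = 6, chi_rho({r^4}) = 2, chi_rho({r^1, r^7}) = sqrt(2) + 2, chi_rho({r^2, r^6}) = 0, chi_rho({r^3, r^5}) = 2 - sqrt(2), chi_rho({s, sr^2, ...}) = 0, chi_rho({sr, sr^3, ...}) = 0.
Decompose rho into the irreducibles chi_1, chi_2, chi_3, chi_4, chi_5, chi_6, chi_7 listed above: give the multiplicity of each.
Multiplicities: chi_1: 1, chi_2: 1, chi_3: 0, chi_4: 0, chi_5: 1, chi_6: 1, chi_7: 0.

Details: Use <chi_rho, chi> = (1/|G|) sum_C |C| * chi_rho(C) * conj(chi(C)) with |G| = 16 for each irreducible chi in the table:
  <chi_rho, chi_1> = (1/16)[1*(6)*conj(1) + 1*(2)*conj(1) + 2*(sqrt(2) + 2)*conj(1) + 2*(0)*conj(1) + 2*(2 - sqrt(2))*conj(1) + 4*(0)*conj(1) + 4*(0)*conj(1)]
      = (1/16)[(6) + (2) + (2*sqrt(2) + 4) + (0) + (4 - 2*sqrt(2)) + (0) + (0)] = 16/16 = 1
  <chi_rho, chi_2> = (1/16)[1*(6)*conj(1) + 1*(2)*conj(1) + 2*(sqrt(2) + 2)*conj(1) + 2*(0)*conj(1) + 2*(2 - sqrt(2))*conj(1) + 4*(0)*conj(-1) + 4*(0)*conj(-1)]
      = (1/16)[(6) + (2) + (2*sqrt(2) + 4) + (0) + (4 - 2*sqrt(2)) + (0) + (0)] = 16/16 = 1
  <chi_rho, chi_3> = (1/16)[1*(6)*conj(1) + 1*(2)*conj(1) + 2*(sqrt(2) + 2)*conj(-1) + 2*(0)*conj(1) + 2*(2 - sqrt(2))*conj(-1) + 4*(0)*conj(1) + 4*(0)*conj(-1)]
      = (1/16)[(6) + (2) + (-4 - 2*sqrt(2)) + (0) + (-4 + 2*sqrt(2)) + (0) + (0)] = 0/16 = 0
  <chi_rho, chi_4> = (1/16)[1*(6)*conj(1) + 1*(2)*conj(1) + 2*(sqrt(2) + 2)*conj(-1) + 2*(0)*conj(1) + 2*(2 - sqrt(2))*conj(-1) + 4*(0)*conj(-1) + 4*(0)*conj(1)]
      = (1/16)[(6) + (2) + (-4 - 2*sqrt(2)) + (0) + (-4 + 2*sqrt(2)) + (0) + (0)] = 0/16 = 0
  <chi_rho, chi_5> = (1/16)[1*(6)*conj(2) + 1*(2)*conj(-2) + 2*(sqrt(2) + 2)*conj(sqrt(2)) + 2*(0)*conj(0) + 2*(2 - sqrt(2))*conj(-sqrt(2)) + 4*(0)*conj(0) + 4*(0)*conj(0)]
      = (1/16)[(12) + (-4) + (4 + 4*sqrt(2)) + (0) + (4 - 4*sqrt(2)) + (0) + (0)] = 16/16 = 1
  <chi_rho, chi_6> = (1/16)[1*(6)*conj(2) + 1*(2)*conj(2) + 2*(sqrt(2) + 2)*conj(0) + 2*(0)*conj(-2) + 2*(2 - sqrt(2))*conj(0) + 4*(0)*conj(0) + 4*(0)*conj(0)]
      = (1/16)[(12) + (4) + (0) + (0) + (0) + (0) + (0)] = 16/16 = 1
  <chi_rho, chi_7> = (1/16)[1*(6)*conj(2) + 1*(2)*conj(-2) + 2*(sqrt(2) + 2)*conj(-sqrt(2)) + 2*(0)*conj(0) + 2*(2 - sqrt(2))*conj(sqrt(2)) + 4*(0)*conj(0) + 4*(0)*conj(0)]
      = (1/16)[(12) + (-4) + (-4*sqrt(2) - 4) + (0) + (-4 + 4*sqrt(2)) + (0) + (0)] = 0/16 = 0
Dimension check: dim(rho) = sum (mult * dim) = 1*1 + 1*1 + 0*1 + 0*1 + 1*2 + 1*2 + 0*2 = 6 = chi_rho(e) = 6.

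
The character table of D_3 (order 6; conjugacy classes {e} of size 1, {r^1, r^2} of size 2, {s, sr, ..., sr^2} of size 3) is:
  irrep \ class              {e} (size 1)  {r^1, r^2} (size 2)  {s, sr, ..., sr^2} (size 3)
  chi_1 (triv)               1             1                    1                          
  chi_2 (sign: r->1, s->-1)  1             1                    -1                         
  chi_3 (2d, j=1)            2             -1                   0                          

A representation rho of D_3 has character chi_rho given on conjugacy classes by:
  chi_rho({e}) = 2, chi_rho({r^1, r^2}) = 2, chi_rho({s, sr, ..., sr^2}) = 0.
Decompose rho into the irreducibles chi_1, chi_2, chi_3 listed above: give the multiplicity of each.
Multiplicities: chi_1: 1, chi_2: 1, chi_3: 0.

Why: Use <chi_rho, chi> = (1/|G|) sum_C |C| * chi_rho(C) * conj(chi(C)) with |G| = 6 for each irreducible chi in the table:
  <chi_rho, chi_1> = (1/6)[1*(2)*conj(1) + 2*(2)*conj(1) + 3*(0)*conj(1)]
      = (1/6)[(2) + (4) + (0)] = 6/6 = 1
  <chi_rho, chi_2> = (1/6)[1*(2)*conj(1) + 2*(2)*conj(1) + 3*(0)*conj(-1)]
      = (1/6)[(2) + (4) + (0)] = 6/6 = 1
  <chi_rho, chi_3> = (1/6)[1*(2)*conj(2) + 2*(2)*conj(-1) + 3*(0)*conj(0)]
      = (1/6)[(4) + (-4) + (0)] = 0/6 = 0
Dimension check: dim(rho) = sum (mult * dim) = 1*1 + 1*1 + 0*2 = 2 = chi_rho(e) = 2.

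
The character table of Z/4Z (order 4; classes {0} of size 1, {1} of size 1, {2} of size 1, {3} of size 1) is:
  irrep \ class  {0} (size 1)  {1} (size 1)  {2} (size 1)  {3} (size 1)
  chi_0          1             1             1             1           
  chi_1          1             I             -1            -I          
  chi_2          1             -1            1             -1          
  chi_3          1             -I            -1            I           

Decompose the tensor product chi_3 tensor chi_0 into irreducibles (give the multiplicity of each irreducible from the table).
chi_3 tensor chi_0 = chi_3 (all other irreducibles have multiplicity 0).

Solution. The character of a tensor product is the pointwise product (chi_3 * chi_0)(C) = chi_3(C) * chi_0(C):
  {0}: (1)*(1), {1}: (-I)*(1), {2}: (-1)*(1), {3}: (I)*(1)
so (chi_3 * chi_0) takes values
  {0} -> 1, {1} -> -I, {2} -> -1, {3} -> I.
Now take the inner product of this character with each irreducible chi from the table, <chi_3*chi_0, chi> = (1/4) sum_C |C| (chi_3*chi_0)(C) conj(chi(C)):
  <chi_3*chi_0, chi_0> = (1/4)[1*(1)*conj(1) + 1*(-I)*conj(1) + 1*(-1)*conj(1) + 1*(I)*conj(1)]
      = (1/4)[(1) + (-I) + (-1) + (I)] = 0/4 = 0
  <chi_3*chi_0, chi_1> = (1/4)[1*(1)*conj(1) + 1*(-I)*conj(I) + 1*(-1)*conj(-1) + 1*(I)*conj(-I)]
      = (1/4)[(1) + (-1) + (1) + (-1)] = 0/4 = 0
  <chi_3*chi_0, chi_2> = (1/4)[1*(1)*conj(1) + 1*(-I)*conj(-1) + 1*(-1)*conj(1) + 1*(I)*conj(-1)]
      = (1/4)[(1) + (I) + (-1) + (-I)] = 0/4 = 0
  <chi_3*chi_0, chi_3> = (1/4)[1*(1)*conj(1) + 1*(-I)*conj(-I) + 1*(-1)*conj(-1) + 1*(I)*conj(I)]
      = (1/4)[(1) + (1) + (1) + (1)] = 4/4 = 1
(Exp terms are combined using exp(i*s)*conj(exp(i*t)) = exp(i*(s-t)), and sums of them are collapsed using the identity that for every m > 1 the m distinct m-th roots of unity sum to 0, e.g. 1 + exp(2*I*pi/3) + exp(-2*I*pi/3) = 0.)
Hence the multiplicities are chi_3: 1. Dimension check: dim(chi_3)*dim(chi_0) = 1*1 = 1 and sum (mult * dim) = 1*1 = 1.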